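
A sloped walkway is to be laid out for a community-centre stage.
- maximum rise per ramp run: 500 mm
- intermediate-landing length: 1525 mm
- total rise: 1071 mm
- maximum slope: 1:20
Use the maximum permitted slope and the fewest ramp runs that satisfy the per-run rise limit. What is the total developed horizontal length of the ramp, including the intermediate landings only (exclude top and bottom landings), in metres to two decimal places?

24.47 m

At most 500 each: 1071/500 = 2.14, giving 3 ramp runs. That means 2 intermediate landings.
Ramp run (horizontal) at 1:20: 1071 × 20 = 21420 mm.
2 intermediate landings contribute 2 × 1525 = 3050 mm.
Total developed length = 21420 + 3050 = 24470 mm.
= 24.47 m.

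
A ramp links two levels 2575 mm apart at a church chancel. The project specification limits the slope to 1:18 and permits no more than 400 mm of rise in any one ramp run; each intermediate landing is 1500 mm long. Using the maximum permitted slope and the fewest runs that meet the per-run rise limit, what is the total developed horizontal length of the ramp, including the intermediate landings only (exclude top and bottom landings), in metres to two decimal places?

2575 / 400 = 6.438 → round up to 7 ramp runs. That means 6 intermediate landings.
Ramp run (horizontal) at 1:18: 2575 × 18 = 46350 mm.
Intermediate landings: 6 × 1500 = 9000 mm.
Total developed length = 46350 + 9000 = 55350 mm.
= 55.35 m.

55.35 m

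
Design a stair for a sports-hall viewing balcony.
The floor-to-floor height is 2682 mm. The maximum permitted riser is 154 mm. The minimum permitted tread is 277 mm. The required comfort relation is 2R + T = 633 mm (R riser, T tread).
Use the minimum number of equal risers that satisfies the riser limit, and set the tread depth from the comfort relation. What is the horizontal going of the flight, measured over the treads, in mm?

2682 / 154 = 17.416 → round up to 18 risers.
R = 2682 ÷ 18 = 149 mm.
T = 633 − 2·149 = 335 mm, which satisfies the 277 mm minimum.
18 risers give 17 treads; going = 17 × 335 = 5695 mm.

5695 mm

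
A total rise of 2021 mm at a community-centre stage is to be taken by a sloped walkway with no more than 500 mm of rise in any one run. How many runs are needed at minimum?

2021 / 500 = 4.042 → round up to 5 ramp runs.

5 runs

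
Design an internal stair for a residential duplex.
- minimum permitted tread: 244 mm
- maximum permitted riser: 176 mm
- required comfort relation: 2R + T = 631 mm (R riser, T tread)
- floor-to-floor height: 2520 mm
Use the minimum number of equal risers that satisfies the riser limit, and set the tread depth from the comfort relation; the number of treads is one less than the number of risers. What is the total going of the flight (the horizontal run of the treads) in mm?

2520 / 176 = 14.32, so 15 risers are needed.
Riser R = 2520 / 15 = 168 mm, within the 176 mm limit.
From 2R + T = 631: T = 631 − 336 = 295 mm.
Going = (15 − 1) × 295 = 4130 mm.

4130 mm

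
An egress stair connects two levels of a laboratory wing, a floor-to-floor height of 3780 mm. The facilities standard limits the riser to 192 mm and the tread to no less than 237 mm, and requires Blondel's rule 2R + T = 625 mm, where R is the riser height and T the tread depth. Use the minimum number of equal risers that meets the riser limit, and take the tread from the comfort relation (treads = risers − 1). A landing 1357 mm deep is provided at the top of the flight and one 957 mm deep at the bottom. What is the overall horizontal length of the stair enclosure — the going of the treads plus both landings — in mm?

7007 mm

At most 192 each: 3780/192 = 19.69, giving 20 risers.
R = 3780 ÷ 20 = 189 mm.
From 2R + T = 625: T = 625 − 378 = 247 mm.
20 risers give 19 treads; going = 19 × 247 = 4693 mm.
Enclosure = 4693 + 1357 + 957 = 7007 mm.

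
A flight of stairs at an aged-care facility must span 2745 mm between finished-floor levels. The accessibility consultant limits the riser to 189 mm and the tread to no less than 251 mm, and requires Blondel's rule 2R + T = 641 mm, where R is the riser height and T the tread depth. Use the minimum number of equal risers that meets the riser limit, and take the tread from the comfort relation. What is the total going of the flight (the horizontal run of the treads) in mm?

2745 / 189 = 14.52, so 15 risers are needed.
R = 2745 ÷ 15 = 183 mm.
Tread T = 641 − 2 × 183 = 275 mm (≥ 251 mm).
Treads = 15 − 1 = 14; going = 14 × 275 = 3850 mm.

3850 mm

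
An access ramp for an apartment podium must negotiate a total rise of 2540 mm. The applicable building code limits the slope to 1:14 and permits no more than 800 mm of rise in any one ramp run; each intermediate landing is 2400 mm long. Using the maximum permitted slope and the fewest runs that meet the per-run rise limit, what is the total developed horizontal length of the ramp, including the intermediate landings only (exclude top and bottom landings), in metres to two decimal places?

42.76 m

At most 800 each: 2540/800 = 3.17, giving 4 ramp runs. That means 3 intermediate landings.
Ramp run (horizontal) at 1:14: 2540 × 14 = 35560 mm.
Intermediate landings: 3 × 2400 = 7200 mm.
Total developed length = 35560 + 7200 = 42760 mm.
= 42.76 m.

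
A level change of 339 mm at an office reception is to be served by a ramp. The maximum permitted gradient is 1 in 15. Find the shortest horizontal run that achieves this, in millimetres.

5085 mm

Run = rise × 15 = 339 × 15 = 5085 mm.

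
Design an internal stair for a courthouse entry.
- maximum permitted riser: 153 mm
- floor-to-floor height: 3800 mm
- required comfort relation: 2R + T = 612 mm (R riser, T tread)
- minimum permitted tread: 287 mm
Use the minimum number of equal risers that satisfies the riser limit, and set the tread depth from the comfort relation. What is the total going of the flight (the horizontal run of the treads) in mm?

7392 mm

3800 / 153 = 24.837 → round up to 25 risers.
Riser R = 3800 / 25 = 152 mm, within the 153 mm limit.
T = 612 − 2·152 = 308 mm, which satisfies the 287 mm minimum.
Going = (25 − 1) × 308 = 7392 mm.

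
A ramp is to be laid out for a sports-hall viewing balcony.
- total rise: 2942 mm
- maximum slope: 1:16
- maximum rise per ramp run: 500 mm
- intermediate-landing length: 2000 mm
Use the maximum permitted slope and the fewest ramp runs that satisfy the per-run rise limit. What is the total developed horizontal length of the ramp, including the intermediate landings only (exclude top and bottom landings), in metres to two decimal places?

2942 / 500 = 5.884 → round up to 6 ramp runs. That means 5 intermediate landings.
Ramp run (horizontal) at 1:16: 2942 × 16 = 47072 mm.
Intermediate landings: 5 × 2000 = 10000 mm.
Total developed length = 47072 + 10000 = 57072 mm.
= 57.07 m.

57.07 m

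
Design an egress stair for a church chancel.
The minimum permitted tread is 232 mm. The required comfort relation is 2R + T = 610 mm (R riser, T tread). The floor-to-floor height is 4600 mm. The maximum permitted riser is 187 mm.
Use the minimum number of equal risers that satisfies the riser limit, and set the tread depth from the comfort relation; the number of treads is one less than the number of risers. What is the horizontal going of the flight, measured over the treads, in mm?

5808 mm

4600 / 187 = 24.599 → round up to 25 risers.
Riser R = 4600 / 25 = 184 mm, within the 187 mm limit.
Tread T = 610 − 2 × 184 = 242 mm (≥ 232 mm).
25 risers give 24 treads; going = 24 × 242 = 5808 mm.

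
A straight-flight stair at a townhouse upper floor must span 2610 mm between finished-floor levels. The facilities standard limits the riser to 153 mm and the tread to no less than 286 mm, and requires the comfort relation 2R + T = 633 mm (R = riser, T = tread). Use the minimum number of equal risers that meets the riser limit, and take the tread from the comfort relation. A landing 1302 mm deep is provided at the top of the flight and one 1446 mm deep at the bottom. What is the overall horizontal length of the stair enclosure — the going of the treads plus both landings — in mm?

8579 mm

2610 / 153 = 17.06, so 18 risers are needed.
Each riser is 2610/18 = 145 mm (≤ 153 mm).
T = 633 − 2·145 = 343 mm, which satisfies the 286 mm minimum.
18 risers give 17 treads; going = 17 × 343 = 5831 mm.
Add landings: 5831 + 1302 + 1446 = 8579 mm.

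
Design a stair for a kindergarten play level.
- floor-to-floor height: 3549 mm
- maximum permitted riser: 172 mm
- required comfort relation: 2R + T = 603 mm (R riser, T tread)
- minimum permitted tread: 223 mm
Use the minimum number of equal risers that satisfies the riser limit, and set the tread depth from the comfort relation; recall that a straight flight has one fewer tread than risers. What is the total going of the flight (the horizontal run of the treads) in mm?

3549 / 172 = 20.634 → round up to 21 risers.
Riser R = 3549 / 21 = 169 mm, within the 172 mm limit.
Tread T = 603 − 2 × 169 = 265 mm (≥ 223 mm).
21 risers give 20 treads; going = 20 × 265 = 5300 mm.

5300 mm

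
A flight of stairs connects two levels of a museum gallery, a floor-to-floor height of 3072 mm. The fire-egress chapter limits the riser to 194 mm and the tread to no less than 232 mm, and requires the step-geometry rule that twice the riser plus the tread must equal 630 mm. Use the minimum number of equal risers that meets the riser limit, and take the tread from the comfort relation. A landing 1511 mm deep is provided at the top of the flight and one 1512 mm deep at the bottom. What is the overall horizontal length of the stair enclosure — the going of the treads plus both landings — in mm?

At most 194 each: 3072/194 = 15.84, giving 16 risers.
R = 3072 ÷ 16 = 192 mm.
T = 630 − 2·192 = 246 mm, which satisfies the 232 mm minimum.
Going = (16 − 1) × 246 = 3690 mm.
Add landings: 3690 + 1511 + 1512 = 6713 mm.

6713 mm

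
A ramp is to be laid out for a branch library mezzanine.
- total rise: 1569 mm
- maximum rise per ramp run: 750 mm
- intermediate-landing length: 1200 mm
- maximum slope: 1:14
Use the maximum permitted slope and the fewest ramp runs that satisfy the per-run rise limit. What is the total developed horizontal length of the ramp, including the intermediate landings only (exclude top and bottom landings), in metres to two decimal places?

At most 750 each: 1569/750 = 2.09, giving 3 ramp runs. That means 2 intermediate landings.
Ramp run (horizontal) at 1:14: 1569 × 14 = 21966 mm.
2 intermediate landings contribute 2 × 1200 = 2400 mm.
Total developed length = 21966 + 2400 = 24366 mm.
= 24.37 m.

24.37 m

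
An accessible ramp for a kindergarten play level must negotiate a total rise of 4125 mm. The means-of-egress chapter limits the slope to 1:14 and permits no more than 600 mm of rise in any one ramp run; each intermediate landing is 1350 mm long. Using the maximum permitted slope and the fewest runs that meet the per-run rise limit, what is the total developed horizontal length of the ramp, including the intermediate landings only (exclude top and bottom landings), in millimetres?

65850 mm

4125 / 600 = 6.875 → round up to 7 ramp runs. That means 6 intermediate landings.
Ramp run (horizontal) at 1:14: 4125 × 14 = 57750 mm.
6 intermediate landings contribute 6 × 1350 = 8100 mm.
Total developed length = 57750 + 8100 = 65850 mm.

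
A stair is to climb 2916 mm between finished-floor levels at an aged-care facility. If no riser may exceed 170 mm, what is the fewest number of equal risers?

2916 / 170 = 17.153 → round up to 18 risers.

18 risers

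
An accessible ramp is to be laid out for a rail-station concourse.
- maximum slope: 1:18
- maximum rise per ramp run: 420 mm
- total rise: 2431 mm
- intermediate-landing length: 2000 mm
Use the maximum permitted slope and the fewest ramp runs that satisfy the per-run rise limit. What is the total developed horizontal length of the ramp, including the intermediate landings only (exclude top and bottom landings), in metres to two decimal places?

53.76 m

2431 / 420 = 5.788 → round up to 6 ramp runs. That means 5 intermediate landings.
Ramp run (horizontal) at 1:18: 2431 × 18 = 43758 mm.
Intermediate landings: 5 × 2000 = 10000 mm.
Total developed length = 43758 + 10000 = 53758 mm.
= 53.76 m.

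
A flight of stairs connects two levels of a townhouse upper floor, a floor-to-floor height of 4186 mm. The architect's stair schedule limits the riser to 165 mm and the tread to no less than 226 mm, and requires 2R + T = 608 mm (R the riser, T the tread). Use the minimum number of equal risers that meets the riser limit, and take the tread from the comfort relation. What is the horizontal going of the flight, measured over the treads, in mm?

⌈4186/165⌉ = 26 risers.
Each riser is 4186/26 = 161 mm (≤ 165 mm).
From 2R + T = 608: T = 608 − 322 = 286 mm.
Treads = 26 − 1 = 25; going = 25 × 286 = 7150 mm.

7150 mm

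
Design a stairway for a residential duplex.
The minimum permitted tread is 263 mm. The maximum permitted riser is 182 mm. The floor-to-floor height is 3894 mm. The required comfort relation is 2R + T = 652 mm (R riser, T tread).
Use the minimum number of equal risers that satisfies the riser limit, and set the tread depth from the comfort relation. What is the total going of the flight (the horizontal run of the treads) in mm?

3894 / 182 = 21.396 → round up to 22 risers.
Riser R = 3894 / 22 = 177 mm, within the 182 mm limit.
Tread T = 652 − 2 × 177 = 298 mm (≥ 263 mm).
Going = (22 − 1) × 298 = 6258 mm.

6258 mm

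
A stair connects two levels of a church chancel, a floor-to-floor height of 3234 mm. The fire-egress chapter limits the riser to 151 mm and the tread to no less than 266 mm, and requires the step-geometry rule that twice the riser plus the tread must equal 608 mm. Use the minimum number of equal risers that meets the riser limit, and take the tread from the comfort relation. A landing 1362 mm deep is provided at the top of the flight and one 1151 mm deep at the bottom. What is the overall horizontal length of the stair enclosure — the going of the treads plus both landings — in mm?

9107 mm

3234 / 151 = 21.42, so 22 risers are needed.
Riser R = 3234 / 22 = 147 mm, within the 151 mm limit.
T = 608 − 2·147 = 314 mm, which satisfies the 266 mm minimum.
22 risers give 21 treads; going = 21 × 314 = 6594 mm.
Enclosure = 6594 + 1362 + 1151 = 9107 mm.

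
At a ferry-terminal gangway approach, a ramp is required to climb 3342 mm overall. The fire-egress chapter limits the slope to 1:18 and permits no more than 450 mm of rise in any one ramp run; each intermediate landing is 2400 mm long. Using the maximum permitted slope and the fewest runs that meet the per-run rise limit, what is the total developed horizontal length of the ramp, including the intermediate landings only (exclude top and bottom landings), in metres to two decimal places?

⌈3342/450⌉ = 8 ramp runs. That means 7 intermediate landings.
Horizontal run for 3342 mm of rise at 1:18 is 3342 × 18 = 60156 mm.
Intermediate landings: 7 × 2400 = 16800 mm.
Total developed length = 60156 + 16800 = 76956 mm.
= 76.96 m.

76.96 m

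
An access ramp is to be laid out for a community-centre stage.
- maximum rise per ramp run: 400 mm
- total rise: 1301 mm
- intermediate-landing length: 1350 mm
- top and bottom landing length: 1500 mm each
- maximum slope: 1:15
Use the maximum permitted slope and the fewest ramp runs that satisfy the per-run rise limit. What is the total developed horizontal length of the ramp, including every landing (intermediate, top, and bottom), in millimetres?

⌈1301/400⌉ = 4 ramp runs. That means 3 intermediate landings.
Horizontal run for 1301 mm of rise at 1:15 is 1301 × 15 = 19515 mm.
Intermediate landings: 3 × 1350 = 4050 mm.
Top and bottom landings: 2 × 1500 = 3000 mm.
Total = 19515 + 4050 + 3000 = 26565 mm.

26565 mm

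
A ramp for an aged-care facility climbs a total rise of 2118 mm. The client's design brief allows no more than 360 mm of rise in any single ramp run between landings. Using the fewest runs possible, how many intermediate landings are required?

5 intermediate landings

2118 / 360 = 5.88, so 6 ramp runs are needed.
6 runs are separated by 5 intermediate landings.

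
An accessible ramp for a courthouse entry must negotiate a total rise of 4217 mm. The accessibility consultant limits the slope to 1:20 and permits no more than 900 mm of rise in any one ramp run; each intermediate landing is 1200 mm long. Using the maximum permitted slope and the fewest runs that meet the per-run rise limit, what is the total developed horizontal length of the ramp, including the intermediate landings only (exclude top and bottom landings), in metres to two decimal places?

At most 900 each: 4217/900 = 4.69, giving 5 ramp runs. That means 4 intermediate landings.
Horizontal run for 4217 mm of rise at 1:20 is 4217 × 20 = 84340 mm.
4 intermediate landings contribute 4 × 1200 = 4800 mm.
Developed length = 84340 + 4800 = 89140 mm.
= 89.14 m.

89.14 m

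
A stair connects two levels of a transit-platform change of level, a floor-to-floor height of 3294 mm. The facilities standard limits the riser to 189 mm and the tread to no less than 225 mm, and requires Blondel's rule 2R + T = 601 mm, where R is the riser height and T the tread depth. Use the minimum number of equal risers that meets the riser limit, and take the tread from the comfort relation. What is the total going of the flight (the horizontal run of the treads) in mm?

3995 mm

At most 189 each: 3294/189 = 17.43, giving 18 risers.
Each riser is 3294/18 = 183 mm (≤ 189 mm).
Tread T = 601 − 2 × 183 = 235 mm (≥ 225 mm).
Treads = 18 − 1 = 17; going = 17 × 235 = 3995 mm.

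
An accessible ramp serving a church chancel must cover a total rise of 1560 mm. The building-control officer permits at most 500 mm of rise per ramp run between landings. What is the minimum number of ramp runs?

4 runs

⌈1560/500⌉ = 4 ramp runs.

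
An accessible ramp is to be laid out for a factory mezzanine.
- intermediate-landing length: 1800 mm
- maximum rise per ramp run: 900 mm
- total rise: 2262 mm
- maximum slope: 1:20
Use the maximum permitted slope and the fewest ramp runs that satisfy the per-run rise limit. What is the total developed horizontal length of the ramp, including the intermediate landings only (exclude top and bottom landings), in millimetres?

48840 mm

2262 / 900 = 2.51, so 3 ramp runs are needed. That means 2 intermediate landings.
Horizontal run for 2262 mm of rise at 1:20 is 2262 × 20 = 45240 mm.
2 intermediate landings contribute 2 × 1800 = 3600 mm.
Total developed length = 45240 + 3600 = 48840 mm.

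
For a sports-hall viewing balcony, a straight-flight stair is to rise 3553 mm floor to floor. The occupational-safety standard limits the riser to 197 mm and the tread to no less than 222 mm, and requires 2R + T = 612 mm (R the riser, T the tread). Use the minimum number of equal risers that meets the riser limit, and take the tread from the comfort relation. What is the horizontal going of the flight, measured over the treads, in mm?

At most 197 each: 3553/197 = 18.04, giving 19 risers.
Each riser is 3553/19 = 187 mm (≤ 197 mm).
From 2R + T = 612: T = 612 − 374 = 238 mm.
19 risers give 18 treads; going = 18 × 238 = 4284 mm.

4284 mm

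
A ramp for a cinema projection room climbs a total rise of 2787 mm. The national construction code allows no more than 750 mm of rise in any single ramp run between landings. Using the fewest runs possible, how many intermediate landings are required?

3 intermediate landings

2787 / 750 = 3.716 → round up to 4 ramp runs.
4 runs are separated by 3 intermediate landings.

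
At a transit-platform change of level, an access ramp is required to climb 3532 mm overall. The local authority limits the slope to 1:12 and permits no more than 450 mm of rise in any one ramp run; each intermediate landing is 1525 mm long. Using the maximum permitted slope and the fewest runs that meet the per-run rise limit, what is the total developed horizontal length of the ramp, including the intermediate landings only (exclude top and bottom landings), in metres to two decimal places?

53.06 m

At most 450 each: 3532/450 = 7.85, giving 8 ramp runs. That means 7 intermediate landings.
Horizontal run for 3532 mm of rise at 1:12 is 3532 × 12 = 42384 mm.
Intermediate landings: 7 × 1525 = 10675 mm.
Total developed length = 42384 + 10675 = 53059 mm.
= 53.06 m.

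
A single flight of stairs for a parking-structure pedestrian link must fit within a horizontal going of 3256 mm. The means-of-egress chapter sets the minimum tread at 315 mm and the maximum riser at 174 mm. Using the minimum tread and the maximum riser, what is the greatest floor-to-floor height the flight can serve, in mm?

1914 mm

Treads that fit: ⌊3256 / 315⌋ = 10.
Risers = treads + 1 = 11.
Maximum height = 11 × 174 = 1914 mm.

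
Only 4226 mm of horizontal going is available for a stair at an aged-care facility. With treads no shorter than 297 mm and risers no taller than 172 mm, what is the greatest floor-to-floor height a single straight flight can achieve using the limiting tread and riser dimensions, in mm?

4226 / 297 = 14.23, so 14 treads fit.
Risers = treads + 1 = 15.
Maximum height = 15 × 172 = 2580 mm.

2580 mm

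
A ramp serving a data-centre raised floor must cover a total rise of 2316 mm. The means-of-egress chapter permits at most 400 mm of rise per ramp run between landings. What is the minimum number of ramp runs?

⌈2316/400⌉ = 6 ramp runs.

6 runs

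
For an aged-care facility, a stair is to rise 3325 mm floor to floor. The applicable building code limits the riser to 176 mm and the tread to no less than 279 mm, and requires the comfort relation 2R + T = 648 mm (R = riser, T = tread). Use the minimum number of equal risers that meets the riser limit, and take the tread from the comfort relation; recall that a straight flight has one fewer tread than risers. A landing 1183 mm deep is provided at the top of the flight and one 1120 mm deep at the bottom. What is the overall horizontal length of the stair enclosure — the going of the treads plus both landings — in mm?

⌈3325/176⌉ = 19 risers.
Each riser is 3325/19 = 175 mm (≤ 176 mm).
Tread T = 648 − 2 × 175 = 298 mm (≥ 279 mm).
19 risers give 18 treads; going = 18 × 298 = 5364 mm.
Add landings: 5364 + 1183 + 1120 = 7667 mm.

7667 mm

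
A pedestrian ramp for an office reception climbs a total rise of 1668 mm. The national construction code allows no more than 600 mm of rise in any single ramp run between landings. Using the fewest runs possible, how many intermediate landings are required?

1668 / 600 = 2.780 → round up to 3 ramp runs.
3 runs are separated by 2 intermediate landings.

2 intermediate landings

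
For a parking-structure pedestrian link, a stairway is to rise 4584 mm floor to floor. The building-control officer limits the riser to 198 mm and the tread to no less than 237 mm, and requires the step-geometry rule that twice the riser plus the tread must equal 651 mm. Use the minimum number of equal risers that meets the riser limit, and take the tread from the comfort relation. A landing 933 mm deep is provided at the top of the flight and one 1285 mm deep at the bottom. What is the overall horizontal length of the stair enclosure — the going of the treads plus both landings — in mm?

8405 mm

At most 198 each: 4584/198 = 23.15, giving 24 risers.
R = 4584 ÷ 24 = 191 mm.
From 2R + T = 651: T = 651 − 382 = 269 mm.
Treads = 24 − 1 = 23; going = 23 × 269 = 6187 mm.
Add landings: 6187 + 933 + 1285 = 8405 mm.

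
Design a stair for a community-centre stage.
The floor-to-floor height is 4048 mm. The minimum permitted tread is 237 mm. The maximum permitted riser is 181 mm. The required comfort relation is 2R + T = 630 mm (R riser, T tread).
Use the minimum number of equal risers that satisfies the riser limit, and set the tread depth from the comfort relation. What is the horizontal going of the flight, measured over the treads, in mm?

6116 mm

4048 / 181 = 22.36, so 23 risers are needed.
R = 4048 ÷ 23 = 176 mm.
T = 630 − 2·176 = 278 mm, which satisfies the 237 mm minimum.
23 risers give 22 treads; going = 22 × 278 = 6116 mm.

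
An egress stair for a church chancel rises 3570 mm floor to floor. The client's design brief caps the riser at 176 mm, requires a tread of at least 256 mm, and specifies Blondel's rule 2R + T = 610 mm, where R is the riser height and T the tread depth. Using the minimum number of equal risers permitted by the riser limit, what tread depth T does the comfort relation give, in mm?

270 mm

3570 / 176 = 20.28, so 21 risers are needed.
Each riser is 3570/21 = 170 mm (≤ 176 mm).
Tread T = 610 − 2 × 170 = 270 mm (≥ 256 mm).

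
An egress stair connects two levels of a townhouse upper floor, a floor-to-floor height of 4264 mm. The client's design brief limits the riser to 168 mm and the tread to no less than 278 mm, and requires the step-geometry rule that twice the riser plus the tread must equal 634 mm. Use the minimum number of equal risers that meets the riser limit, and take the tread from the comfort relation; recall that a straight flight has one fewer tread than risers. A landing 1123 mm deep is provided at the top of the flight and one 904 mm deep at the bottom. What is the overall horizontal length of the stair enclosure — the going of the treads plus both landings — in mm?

4264 / 168 = 25.381 → round up to 26 risers.
Each riser is 4264/26 = 164 mm (≤ 168 mm).
T = 634 − 2·164 = 306 mm, which satisfies the 278 mm minimum.
Treads = 26 − 1 = 25; going = 25 × 306 = 7650 mm.
Add landings: 7650 + 1123 + 904 = 9677 mm.

9677 mm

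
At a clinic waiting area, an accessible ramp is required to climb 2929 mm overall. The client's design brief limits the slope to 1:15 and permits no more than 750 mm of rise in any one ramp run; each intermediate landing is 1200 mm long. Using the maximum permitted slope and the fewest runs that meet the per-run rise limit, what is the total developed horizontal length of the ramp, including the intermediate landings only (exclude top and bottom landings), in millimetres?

47535 mm

At most 750 each: 2929/750 = 3.91, giving 4 ramp runs. That means 3 intermediate landings.
Ramp run (horizontal) at 1:15: 2929 × 15 = 43935 mm.
Intermediate landings: 3 × 1200 = 3600 mm.
Developed length = 43935 + 3600 = 47535 mm.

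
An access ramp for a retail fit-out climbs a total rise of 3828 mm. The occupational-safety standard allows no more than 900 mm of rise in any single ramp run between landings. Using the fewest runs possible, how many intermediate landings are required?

⌈3828/900⌉ = 5 ramp runs.
5 runs are separated by 4 intermediate landings.

4 intermediate landings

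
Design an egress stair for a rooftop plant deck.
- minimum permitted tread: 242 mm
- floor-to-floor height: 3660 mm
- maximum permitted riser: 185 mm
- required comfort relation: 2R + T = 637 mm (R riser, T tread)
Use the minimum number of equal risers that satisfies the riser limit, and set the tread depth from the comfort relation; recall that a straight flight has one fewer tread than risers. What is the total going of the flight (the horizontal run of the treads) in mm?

5149 mm

⌈3660/185⌉ = 20 risers.
R = 3660 ÷ 20 = 183 mm.
T = 637 − 2·183 = 271 mm, which satisfies the 242 mm minimum.
Going = (20 − 1) × 271 = 5149 mm.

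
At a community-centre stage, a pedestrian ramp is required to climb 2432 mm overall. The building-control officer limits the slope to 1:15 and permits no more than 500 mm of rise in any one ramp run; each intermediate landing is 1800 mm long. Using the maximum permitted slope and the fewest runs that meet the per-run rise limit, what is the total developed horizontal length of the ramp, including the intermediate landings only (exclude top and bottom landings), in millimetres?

2432 / 500 = 4.864 → round up to 5 ramp runs. That means 4 intermediate landings.
Ramp run (horizontal) at 1:15: 2432 × 15 = 36480 mm.
4 intermediate landings contribute 4 × 1800 = 7200 mm.
Developed length = 36480 + 7200 = 43680 mm.

43680 mm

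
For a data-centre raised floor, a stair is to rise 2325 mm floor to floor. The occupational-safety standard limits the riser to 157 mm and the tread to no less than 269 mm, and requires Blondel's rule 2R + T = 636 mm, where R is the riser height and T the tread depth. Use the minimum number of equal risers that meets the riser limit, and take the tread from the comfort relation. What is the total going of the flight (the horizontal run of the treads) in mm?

At most 157 each: 2325/157 = 14.81, giving 15 risers.
Riser R = 2325 / 15 = 155 mm, within the 157 mm limit.
From 2R + T = 636: T = 636 − 310 = 326 mm.
Treads = 15 − 1 = 14; going = 14 × 326 = 4564 mm.

4564 mm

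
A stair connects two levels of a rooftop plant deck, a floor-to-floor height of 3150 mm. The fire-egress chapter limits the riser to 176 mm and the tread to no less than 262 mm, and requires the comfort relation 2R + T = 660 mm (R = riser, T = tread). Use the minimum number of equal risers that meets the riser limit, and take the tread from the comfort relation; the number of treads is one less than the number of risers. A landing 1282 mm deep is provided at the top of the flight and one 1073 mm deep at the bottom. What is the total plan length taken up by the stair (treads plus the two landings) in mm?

7625 mm

At most 176 each: 3150/176 = 17.90, giving 18 risers.
Each riser is 3150/18 = 175 mm (≤ 176 mm).
T = 660 − 2·175 = 310 mm, which satisfies the 262 mm minimum.
Going = (18 − 1) × 310 = 5270 mm.
Add landings: 5270 + 1282 + 1073 = 7625 mm.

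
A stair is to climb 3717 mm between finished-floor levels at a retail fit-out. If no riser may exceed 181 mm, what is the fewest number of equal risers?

⌈3717/181⌉ = 21 risers.

21 risers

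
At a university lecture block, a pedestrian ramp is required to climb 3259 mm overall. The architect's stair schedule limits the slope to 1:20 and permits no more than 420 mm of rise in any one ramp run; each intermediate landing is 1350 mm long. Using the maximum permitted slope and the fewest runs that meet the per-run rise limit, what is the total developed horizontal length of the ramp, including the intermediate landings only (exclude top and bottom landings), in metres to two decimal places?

74.63 m

At most 420 each: 3259/420 = 7.76, giving 8 ramp runs. That means 7 intermediate landings.
Horizontal run for 3259 mm of rise at 1:20 is 3259 × 20 = 65180 mm.
Intermediate landings: 7 × 1350 = 9450 mm.
Total developed length = 65180 + 9450 = 74630 mm.
= 74.63 m.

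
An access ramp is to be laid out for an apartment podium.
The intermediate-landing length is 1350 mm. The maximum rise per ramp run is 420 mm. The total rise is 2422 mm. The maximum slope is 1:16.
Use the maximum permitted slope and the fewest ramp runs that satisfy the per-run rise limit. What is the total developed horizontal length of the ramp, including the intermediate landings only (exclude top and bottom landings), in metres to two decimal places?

At most 420 each: 2422/420 = 5.77, giving 6 ramp runs. That means 5 intermediate landings.
Horizontal run for 2422 mm of rise at 1:16 is 2422 × 16 = 38752 mm.
5 intermediate landings contribute 5 × 1350 = 6750 mm.
Developed length = 38752 + 6750 = 45502 mm.
= 45.50 m.

45.50 m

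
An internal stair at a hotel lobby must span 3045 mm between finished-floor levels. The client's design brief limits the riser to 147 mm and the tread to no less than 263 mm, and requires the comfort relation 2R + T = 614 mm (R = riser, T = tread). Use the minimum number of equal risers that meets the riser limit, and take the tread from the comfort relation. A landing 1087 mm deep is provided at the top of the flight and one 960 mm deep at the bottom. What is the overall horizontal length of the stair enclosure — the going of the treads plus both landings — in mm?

3045 / 147 = 20.714 → round up to 21 risers.
R = 3045 ÷ 21 = 145 mm.
From 2R + T = 614: T = 614 − 290 = 324 mm.
Treads = 21 − 1 = 20; going = 20 × 324 = 6480 mm.
Enclosure = 6480 + 1087 + 960 = 8527 mm.

8527 mm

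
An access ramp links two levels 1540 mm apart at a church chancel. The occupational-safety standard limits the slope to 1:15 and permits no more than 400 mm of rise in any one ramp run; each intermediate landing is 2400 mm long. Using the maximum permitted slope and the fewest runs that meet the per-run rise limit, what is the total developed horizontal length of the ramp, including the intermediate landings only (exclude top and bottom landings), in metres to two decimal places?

1540 / 400 = 3.85, so 4 ramp runs are needed. That means 3 intermediate landings.
Horizontal run for 1540 mm of rise at 1:15 is 1540 × 15 = 23100 mm.
Intermediate landings: 3 × 2400 = 7200 mm.
Developed length = 23100 + 7200 = 30300 mm.
= 30.30 m.

30.30 m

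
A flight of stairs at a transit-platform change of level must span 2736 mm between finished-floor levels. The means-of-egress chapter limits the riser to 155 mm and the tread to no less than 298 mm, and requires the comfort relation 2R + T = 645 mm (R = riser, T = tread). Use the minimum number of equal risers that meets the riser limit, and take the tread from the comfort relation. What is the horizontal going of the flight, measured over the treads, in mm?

5797 mm

2736 / 155 = 17.652 → round up to 18 risers.
Each riser is 2736/18 = 152 mm (≤ 155 mm).
T = 645 − 2·152 = 341 mm, which satisfies the 298 mm minimum.
Treads = 18 − 1 = 17; going = 17 × 341 = 5797 mm.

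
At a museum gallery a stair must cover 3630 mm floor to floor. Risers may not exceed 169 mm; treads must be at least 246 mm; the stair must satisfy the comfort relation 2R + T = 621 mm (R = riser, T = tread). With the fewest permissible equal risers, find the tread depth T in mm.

⌈3630/169⌉ = 22 risers.
Each riser is 3630/22 = 165 mm (≤ 169 mm).
From 2R + T = 621: T = 621 − 330 = 291 mm.

291 mm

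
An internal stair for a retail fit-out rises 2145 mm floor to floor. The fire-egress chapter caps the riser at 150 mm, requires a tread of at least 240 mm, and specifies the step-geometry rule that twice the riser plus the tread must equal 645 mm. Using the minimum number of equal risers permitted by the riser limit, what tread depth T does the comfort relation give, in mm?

2145 / 150 = 14.30, so 15 risers are needed.
R = 2145 ÷ 15 = 143 mm.
T = 645 − 2·143 = 359 mm, which satisfies the 240 mm minimum.

359 mm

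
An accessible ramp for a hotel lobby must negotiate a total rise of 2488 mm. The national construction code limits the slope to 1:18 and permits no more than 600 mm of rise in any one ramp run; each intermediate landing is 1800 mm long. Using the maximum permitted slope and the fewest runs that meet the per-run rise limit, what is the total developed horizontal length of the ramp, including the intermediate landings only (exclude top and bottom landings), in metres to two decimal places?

51.98 m

2488 / 600 = 4.15, so 5 ramp runs are needed. That means 4 intermediate landings.
Horizontal run for 2488 mm of rise at 1:18 is 2488 × 18 = 44784 mm.
Intermediate landings: 4 × 1800 = 7200 mm.
Developed length = 44784 + 7200 = 51984 mm.
= 51.98 m.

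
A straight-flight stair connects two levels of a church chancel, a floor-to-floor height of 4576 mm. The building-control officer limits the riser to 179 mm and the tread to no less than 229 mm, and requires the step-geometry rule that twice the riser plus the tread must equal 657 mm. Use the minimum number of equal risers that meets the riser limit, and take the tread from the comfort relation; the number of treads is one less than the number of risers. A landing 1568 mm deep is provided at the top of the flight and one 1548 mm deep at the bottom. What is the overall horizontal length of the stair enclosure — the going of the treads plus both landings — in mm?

10741 mm

⌈4576/179⌉ = 26 risers.
Each riser is 4576/26 = 176 mm (≤ 179 mm).
T = 657 − 2·176 = 305 mm, which satisfies the 229 mm minimum.
Going = (26 − 1) × 305 = 7625 mm.
Enclosure = 7625 + 1568 + 1548 = 10741 mm.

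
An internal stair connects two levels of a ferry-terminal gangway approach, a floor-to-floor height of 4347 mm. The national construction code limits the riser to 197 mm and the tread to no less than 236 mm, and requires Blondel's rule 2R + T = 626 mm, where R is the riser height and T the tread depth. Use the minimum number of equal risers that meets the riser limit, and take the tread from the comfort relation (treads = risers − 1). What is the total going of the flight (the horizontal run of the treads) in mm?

⌈4347/197⌉ = 23 risers.
Each riser is 4347/23 = 189 mm (≤ 197 mm).
T = 626 − 2·189 = 248 mm, which satisfies the 236 mm minimum.
23 risers give 22 treads; going = 22 × 248 = 5456 mm.

5456 mm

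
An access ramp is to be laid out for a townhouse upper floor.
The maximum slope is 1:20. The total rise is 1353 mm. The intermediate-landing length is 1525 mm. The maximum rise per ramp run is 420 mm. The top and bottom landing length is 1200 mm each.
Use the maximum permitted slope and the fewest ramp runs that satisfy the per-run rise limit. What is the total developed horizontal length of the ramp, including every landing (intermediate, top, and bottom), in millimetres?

34035 mm

1353 / 420 = 3.221 → round up to 4 ramp runs. That means 3 intermediate landings.
Ramp run (horizontal) at 1:20: 1353 × 20 = 27060 mm.
Intermediate landings: 3 × 1525 = 4575 mm.
Top and bottom landings: 2 × 1200 = 2400 mm.
Total = 27060 + 4575 + 2400 = 34035 mm.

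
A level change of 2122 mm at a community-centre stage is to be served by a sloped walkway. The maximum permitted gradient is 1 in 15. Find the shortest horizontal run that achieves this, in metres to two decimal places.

At 1:15 the run is 15 × 2122 = 31830 mm.
31830 mm = 31.83 m.

31.83 m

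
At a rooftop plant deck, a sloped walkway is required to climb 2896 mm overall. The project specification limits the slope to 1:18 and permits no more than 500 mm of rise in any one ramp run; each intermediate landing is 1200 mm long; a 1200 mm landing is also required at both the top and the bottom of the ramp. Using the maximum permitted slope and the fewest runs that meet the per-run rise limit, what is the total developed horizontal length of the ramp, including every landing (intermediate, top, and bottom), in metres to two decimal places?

60.53 m

⌈2896/500⌉ = 6 ramp runs. That means 5 intermediate landings.
Ramp run (horizontal) at 1:18: 2896 × 18 = 52128 mm.
5 intermediate landings contribute 5 × 1200 = 6000 mm.
Top and bottom landings: 2 × 1200 = 2400 mm.
Total = 52128 + 6000 + 2400 = 60528 mm.
= 60.53 m.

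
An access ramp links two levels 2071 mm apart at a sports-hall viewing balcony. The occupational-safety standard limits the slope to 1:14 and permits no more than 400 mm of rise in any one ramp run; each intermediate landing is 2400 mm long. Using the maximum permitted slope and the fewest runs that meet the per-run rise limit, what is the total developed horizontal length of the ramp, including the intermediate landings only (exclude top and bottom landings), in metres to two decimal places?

At most 400 each: 2071/400 = 5.18, giving 6 ramp runs. That means 5 intermediate landings.
Ramp run (horizontal) at 1:14: 2071 × 14 = 28994 mm.
Intermediate landings: 5 × 2400 = 12000 mm.
Total developed length = 28994 + 12000 = 40994 mm.
= 40.99 m.

40.99 m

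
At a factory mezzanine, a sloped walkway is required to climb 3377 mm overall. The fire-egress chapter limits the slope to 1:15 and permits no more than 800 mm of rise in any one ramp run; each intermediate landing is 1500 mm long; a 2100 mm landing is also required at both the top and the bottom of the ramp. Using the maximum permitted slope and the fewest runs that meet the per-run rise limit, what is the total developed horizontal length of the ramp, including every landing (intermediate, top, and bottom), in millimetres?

⌈3377/800⌉ = 5 ramp runs. That means 4 intermediate landings.
Ramp run (horizontal) at 1:15: 3377 × 15 = 50655 mm.
4 intermediate landings contribute 4 × 1500 = 6000 mm.
Top and bottom landings: 2 × 2100 = 4200 mm.
Total = 50655 + 6000 + 4200 = 60855 mm.

60855 mm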